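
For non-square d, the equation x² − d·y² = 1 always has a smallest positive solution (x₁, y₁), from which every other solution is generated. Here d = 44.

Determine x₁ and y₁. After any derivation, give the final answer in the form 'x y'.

√44 = [6; 1,1,1,2,1,1,1,12, …], period ℓ=8 (even) → k=7
step 0: (6, 1)  from 6·(1,0) + (0,1)
step 1: (7, 1)  from 1·(6,1) + (1,0)
…
step 4: (53, 8)  from 2·(20,3) + (13,2)
step 5: (73, 11)  from 1·(53,8) + (20,3)
step 6: (126, 19)  from 1·(73,11) + (53,8)
step 7: (199, 30)  from 1·(126,19) + (73,11)
fundamental: x₁=199, y₁=30  (since 39601 − 44·900 = 1)

199 30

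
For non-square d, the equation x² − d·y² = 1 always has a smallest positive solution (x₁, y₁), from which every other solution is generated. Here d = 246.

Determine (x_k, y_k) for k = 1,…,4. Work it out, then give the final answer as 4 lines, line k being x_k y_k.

√246 → a₀=15, period (1,2,5,1,14,1,5,2,1,30); ℓ=10 even so k=9
step 0: (15, 1)  from 15·(1,0) + (0,1)
step 1: (16, 1)  from 1·(15,1) + (1,0)
step 2: (47, 3)  from 2·(16,1) + (15,1)
…
step 4: (298, 19)  from 1·(251,16) + (47,3)
step 5: (4423, 282)  from 14·(298,19) + (251,16)
…
step 8: (60777, 3875)  from 2·(28028,1787) + (4721,301)
step 9: (88805, 5662)  from 1·(60777,3875) + (28028,1787)
(x₁, y₁) = (88805, 5662);  88805² − 246·5662² = 1 ✓
(88805+5662√246)^2 = 15772656049 + 1005627820√246
(88805+5662√246)^3 = 2801381440774085 + 178609557104538√246
(88805+5662√246)^4 = 497553357680112580801 + 31722843436331366360√246

88805 5662
15772656049 1005627820
2801381440774085 178609557104538
497553357680112580801 31722843436331366360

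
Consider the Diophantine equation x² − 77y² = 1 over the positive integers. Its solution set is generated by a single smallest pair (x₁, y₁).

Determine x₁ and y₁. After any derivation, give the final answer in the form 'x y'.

351 40

d=77: √d = [8; 1,3,2,3,1,16] (ℓ=6, even), read p_5/q_5
a_0=8:  p_0=8·1+0=8,  q_0=8·0+1=1
a_1=1:  p_1=1·8+1=9,  q_1=1·1+0=1
a_2=3:  p_2=3·9+8=35,  q_2=3·1+1=4
…
a_4=3:  p_4=3·79+35=272,  q_4=3·9+4=31
a_5=1:  p_5=1·272+79=351,  q_5=1·31+9=40
→ (351, 40).  Check: 351²=123201, 77·40²=123200, difference 1.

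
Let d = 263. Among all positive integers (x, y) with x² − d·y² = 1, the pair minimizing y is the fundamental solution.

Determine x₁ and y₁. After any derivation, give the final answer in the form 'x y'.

139128 8579

√263 = [16; 4,1,1,1,1,15,1,1,1,1,4,32, …], period ℓ=12 (even) → k=11
k=0  a_k=16  p_k/q_k = 16/1
k=1  a_k=4  p_k/q_k = 65/4
k=2  a_k=1  p_k/q_k = 81/5
k=3  a_k=1  p_k/q_k = 146/9
k=4  a_k=1  p_k/q_k = 227/14
k=5  a_k=1  p_k/q_k = 373/23
…
k=7  a_k=1  p_k/q_k = 6195/382
k=8  a_k=1  p_k/q_k = 12017/741
…
k=10  a_k=1  p_k/q_k = 30229/1864
k=11  a_k=4  p_k/q_k = 139128/8579
→ (139128, 8579).  Check: 139128²=19356600384, 263·8579²=19356600383, difference 1.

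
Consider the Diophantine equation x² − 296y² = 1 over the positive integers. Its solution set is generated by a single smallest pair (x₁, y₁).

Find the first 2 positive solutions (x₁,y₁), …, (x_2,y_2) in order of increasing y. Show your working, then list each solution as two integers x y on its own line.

3699 215
27365201 1590570

√296 → a₀=17, period (4,1,7,1,4,34); ℓ=6 even so k=5
step 0: (17, 1)  from 17·(1,0) + (0,1)
…
step 2: (86, 5)  from 1·(69,4) + (17,1)
…
step 4: (757, 44)  from 1·(671,39) + (86,5)
step 5: (3699, 215)  from 4·(757,44) + (671,39)
fundamental: x₁=3699, y₁=215  (since 13682601 − 296·46225 = 1)
n=2: (3699,215)∘(3699,215) = (3699·3699+296·215·215, 3699·215+215·3699) = (27365201,1590570)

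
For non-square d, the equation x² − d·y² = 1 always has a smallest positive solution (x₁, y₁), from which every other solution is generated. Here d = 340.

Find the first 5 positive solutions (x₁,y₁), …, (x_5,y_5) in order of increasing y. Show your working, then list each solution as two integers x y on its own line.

[18; 2,3,1,1,1,…,3,2,36] for √340; ℓ=14 ⇒ convergent index 13
a_0=18:  p_0=18·1+0=18,  q_0=18·0+1=1
a_1=2:  p_1=2·18+1=37,  q_1=2·1+0=2
…
a_4=1:  p_4=1·166+129=295,  q_4=1·9+7=16
a_5=1:  p_5=1·295+166=461,  q_5=1·16+9=25
a_6=1:  p_6=1·461+295=756,  q_6=1·25+16=41
a_7=8:  p_7=8·756+461=6509,  q_7=8·41+25=353
a_8=1:  p_8=1·6509+756=7265,  q_8=1·353+41=394
a_9=1:  p_9=1·7265+6509=13774,  q_9=1·394+353=747
…
a_11=1:  p_11=1·21039+13774=34813,  q_11=1·1141+747=1888
a_12=3:  p_12=3·34813+21039=125478,  q_12=3·1888+1141=6805
a_13=2:  p_13=2·125478+34813=285769,  q_13=2·6805+1888=15498
→ (285769, 15498).  Check: 285769²=81663921361, 340·15498²=81663921360, difference 1.
(x_2, y_2) = (285769·285769 + 340·15498·15498, 285769·15498 + 15498·285769) = (163327842721, 8857695924)
(x_3, y_3) = (285769·163327842721 + 340·15498·8857695924, 285769·8857695924 + 15498·163327842721) = (93348068572789129, 5062509812995614)
(x_4, y_4) = (285769·93348068572789129 + 340·15498·5062509812995614, 285769·5062509812995614 + 15498·93348068572789129) = (53351968415791425367681, 2893416733491029538408)
(x_5, y_5) = (285769·53351968415791425367681 + 340·15498·2893416733491029538408, 285769·2893416733491029538408 + 15498·53351968415791425367681) = (30492677324331251603220874249, 1653697613020933530509635890)

285769 15498
163327842721 8857695924
93348068572789129 5062509812995614
53351968415791425367681 2893416733491029538408
30492677324331251603220874249 1653697613020933530509635890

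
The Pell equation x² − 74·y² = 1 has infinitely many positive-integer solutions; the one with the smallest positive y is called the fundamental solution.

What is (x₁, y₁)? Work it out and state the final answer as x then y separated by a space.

√74 = [8; 1,1,1,1,16, …], period ℓ=5 (odd) → k=9
a_0=8:  p_0=8·1+0=8,  q_0=8·0+1=1
a_1=1:  p_1=1·8+1=9,  q_1=1·1+0=1
a_2=1:  p_2=1·9+8=17,  q_2=1·1+1=2
a_3=1:  p_3=1·17+9=26,  q_3=1·2+1=3
a_4=1:  p_4=1·26+17=43,  q_4=1·3+2=5
a_5=16:  p_5=16·43+26=714,  q_5=16·5+3=83
a_6=1:  p_6=1·714+43=757,  q_6=1·83+5=88
a_7=1:  p_7=1·757+714=1471,  q_7=1·88+83=171
a_8=1:  p_8=1·1471+757=2228,  q_8=1·171+88=259
a_9=1:  p_9=1·2228+1471=3699,  q_9=1·259+171=430
(x₁, y₁) = (3699, 430);  3699² − 74·430² = 1 ✓

3699 430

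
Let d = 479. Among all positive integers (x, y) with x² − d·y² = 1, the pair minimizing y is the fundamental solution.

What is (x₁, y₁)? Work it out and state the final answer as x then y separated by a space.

2989440 136591

√479 → a₀=21, period (1,7,1,3,2,21,2,3,1,7,1,42); ℓ=12 even so k=11
i=0: a=21 ⇒ p=21, q=1
i=1: a=1 ⇒ p=22, q=1
i=2: a=7 ⇒ p=175, q=8
i=3: a=1 ⇒ p=197, q=9
…
i=5: a=2 ⇒ p=1729, q=79
i=6: a=21 ⇒ p=37075, q=1694
i=7: a=2 ⇒ p=75879, q=3467
i=8: a=3 ⇒ p=264712, q=12095
i=9: a=1 ⇒ p=340591, q=15562
i=10: a=7 ⇒ p=2648849, q=121029
i=11: a=1 ⇒ p=2989440, q=136591
fundamental: x₁=2989440, y₁=136591  (since 8936751513600 − 479·18657101281 = 1)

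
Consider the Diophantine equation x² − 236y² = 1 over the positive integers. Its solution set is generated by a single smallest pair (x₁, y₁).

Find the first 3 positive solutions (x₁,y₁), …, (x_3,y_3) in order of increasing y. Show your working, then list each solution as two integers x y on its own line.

561799 36570
631236232801 41089978860
709255768702176199 46168618067101710

[15; 2,1,3,5,1,6,1,5,3,1,2,30] for √236; ℓ=12 ⇒ convergent index 11
step 0: (15, 1)  from 15·(1,0) + (0,1)
step 1: (31, 2)  from 2·(15,1) + (1,0)
…
step 4: (891, 58)  from 5·(169,11) + (46,3)
step 5: (1060, 69)  from 1·(891,58) + (169,11)
step 6: (7251, 472)  from 6·(1060,69) + (891,58)
…
step 8: (48806, 3177)  from 5·(8311,541) + (7251,472)
step 9: (154729, 10072)  from 3·(48806,3177) + (8311,541)
step 10: (203535, 13249)  from 1·(154729,10072) + (48806,3177)
step 11: (561799, 36570)  from 2·(203535,13249) + (154729,10072)
fundamental: x₁=561799, y₁=36570  (since 315618116401 − 236·1337364900 = 1)
(561799+36570√236)^2 = 631236232801 + 41089978860√236
(561799+36570√236)^3 = 709255768702176199 + 46168618067101710√236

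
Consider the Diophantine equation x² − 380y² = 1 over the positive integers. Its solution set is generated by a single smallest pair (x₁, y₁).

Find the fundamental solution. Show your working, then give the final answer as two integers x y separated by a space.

d=380: √d = [19; 2,38] (ℓ=2, even), read p_1/q_1
a_0=19:  p_0=19·1+0=19,  q_0=19·0+1=1
a_1=2:  p_1=2·19+1=39,  q_1=2·1+0=2
(x₁, y₁) = (39, 2);  39² − 380·2² = 1 ✓

39 2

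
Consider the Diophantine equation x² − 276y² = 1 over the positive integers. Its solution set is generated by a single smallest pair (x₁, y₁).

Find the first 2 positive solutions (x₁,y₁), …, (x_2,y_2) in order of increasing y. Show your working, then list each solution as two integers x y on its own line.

√276 = [16; 1,1,1,1,2,2,2,1,1,1,1,32, …], period ℓ=12 (even) → k=11
k=0  a_k=16  p_k/q_k = 16/1
k=1  a_k=1  p_k/q_k = 17/1
k=2  a_k=1  p_k/q_k = 33/2
k=3  a_k=1  p_k/q_k = 50/3
…
k=6  a_k=2  p_k/q_k = 515/31
…
k=9  a_k=1  p_k/q_k = 3007/181
k=10  a_k=1  p_k/q_k = 4768/287
k=11  a_k=1  p_k/q_k = 7775/468
→ (7775, 468).  Check: 7775²=60450625, 276·468²=60450624, difference 1.
(7775+468√276)^2 = 120901249 + 7277400√276

7775 468
120901249 7277400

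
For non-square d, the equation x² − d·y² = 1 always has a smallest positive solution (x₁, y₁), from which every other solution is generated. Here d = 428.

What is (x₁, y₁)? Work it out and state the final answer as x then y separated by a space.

1850887 89466

√428 = [20; 1,2,4,1,5,10,5,1,4,2,1,40, …], period ℓ=12 (even) → k=11
step 0: (20, 1)  from 20·(1,0) + (0,1)
…
step 2: (62, 3)  from 2·(21,1) + (20,1)
step 3: (269, 13)  from 4·(62,3) + (21,1)
…
step 5: (1924, 93)  from 5·(331,16) + (269,13)
step 6: (19571, 946)  from 10·(1924,93) + (331,16)
…
step 8: (119350, 5769)  from 1·(99779,4823) + (19571,946)
…
step 10: (1273708, 61567)  from 2·(577179,27899) + (119350,5769)
step 11: (1850887, 89466)  from 1·(1273708,61567) + (577179,27899)
fundamental: x₁=1850887, y₁=89466  (since 3425782686769 − 428·8004165156 = 1)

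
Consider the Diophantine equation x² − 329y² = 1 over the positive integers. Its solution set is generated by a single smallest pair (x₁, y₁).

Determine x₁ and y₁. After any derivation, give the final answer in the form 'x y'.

√329 = [18; 7,4,2,1,1,4,1,1,2,4,7,36, …], period ℓ=12 (even) → k=11
i=0: a=18 ⇒ p=18, q=1
i=1: a=7 ⇒ p=127, q=7
…
i=3: a=2 ⇒ p=1179, q=65
i=4: a=1 ⇒ p=1705, q=94
i=5: a=1 ⇒ p=2884, q=159
…
i=7: a=1 ⇒ p=16125, q=889
i=8: a=1 ⇒ p=29366, q=1619
i=9: a=2 ⇒ p=74857, q=4127
i=10: a=4 ⇒ p=328794, q=18127
i=11: a=7 ⇒ p=2376415, q=131016
fundamental: x₁=2376415, y₁=131016  (since 5647348252225 − 329·17165192256 = 1)

2376415 131016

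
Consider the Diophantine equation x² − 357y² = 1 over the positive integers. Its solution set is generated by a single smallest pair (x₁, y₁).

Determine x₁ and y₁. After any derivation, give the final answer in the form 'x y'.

3401 180

[18; 1,8,2,8,1,36] for √357; ℓ=6 ⇒ convergent index 5
i=0: a=18 ⇒ p=18, q=1
i=1: a=1 ⇒ p=19, q=1
…
i=3: a=2 ⇒ p=359, q=19
i=4: a=8 ⇒ p=3042, q=161
i=5: a=1 ⇒ p=3401, q=180
(x₁, y₁) = (3401, 180);  3401² − 357·180² = 1 ✓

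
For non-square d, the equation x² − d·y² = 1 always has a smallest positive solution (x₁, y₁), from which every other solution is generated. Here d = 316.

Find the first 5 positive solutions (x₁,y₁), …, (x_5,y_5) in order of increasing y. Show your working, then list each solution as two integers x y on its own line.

√316 = [17; 1,3,2,8,2,3,1,34, …], period ℓ=8 (even) → k=7
step 0: (17, 1)  from 17·(1,0) + (0,1)
…
step 4: (1351, 76)  from 8·(160,9) + (71,4)
step 5: (2862, 161)  from 2·(1351,76) + (160,9)
step 6: (9937, 559)  from 3·(2862,161) + (1351,76)
step 7: (12799, 720)  from 1·(9937,559) + (2862,161)
(x₁, y₁) = (12799, 720);  12799² − 316·720² = 1 ✓
(x_2, y_2) = (12799·12799 + 316·720·720, 12799·720 + 720·12799) = (327628801, 18430560)
(x_3, y_3) = (12799·327628801 + 316·720·18430560, 12799·18430560 + 720·327628801) = (8386642035199, 471785474160)
(x_4, y_4) = (12799·8386642035199 + 316·720·471785474160, 12799·471785474160 + 720·8386642035199) = (214681262489395201, 12076764549117120)
(x_5, y_5) = (12799·214681262489395201 + 316·720·12076764549117120, 12799·12076764549117120 + 720·214681262489395201) = (5495410948816896319999, 309141018456514563600)

12799 720
327628801 18430560
8386642035199 471785474160
214681262489395201 12076764549117120
5495410948816896319999 309141018456514563600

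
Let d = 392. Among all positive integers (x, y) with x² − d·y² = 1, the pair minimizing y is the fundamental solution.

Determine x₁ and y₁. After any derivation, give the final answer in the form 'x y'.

99 5

d=392: √d = [19; 1,3,1,38] (ℓ=4, even), read p_3/q_3
i=0: a=19 ⇒ p=19, q=1
i=1: a=1 ⇒ p=20, q=1
i=2: a=3 ⇒ p=79, q=4
i=3: a=1 ⇒ p=99, q=5
→ (99, 5).  Check: 99²=9801, 392·5²=9800, difference 1.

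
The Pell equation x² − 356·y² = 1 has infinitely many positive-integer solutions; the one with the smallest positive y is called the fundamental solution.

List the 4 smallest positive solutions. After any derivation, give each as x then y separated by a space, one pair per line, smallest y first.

[18; 1,6,1,1,2,…,6,1,36] for √356; ℓ=14 ⇒ convergent index 13
a_0=18:  p_0=18·1+0=18,  q_0=18·0+1=1
a_1=1:  p_1=1·18+1=19,  q_1=1·1+0=1
…
a_3=1:  p_3=1·132+19=151,  q_3=1·7+1=8
a_4=1:  p_4=1·151+132=283,  q_4=1·8+7=15
a_5=2:  p_5=2·283+151=717,  q_5=2·15+8=38
a_6=1:  p_6=1·717+283=1000,  q_6=1·38+15=53
…
a_8=1:  p_8=1·8717+1000=9717,  q_8=1·462+53=515
a_9=2:  p_9=2·9717+8717=28151,  q_9=2·515+462=1492
a_10=1:  p_10=1·28151+9717=37868,  q_10=1·1492+515=2007
a_11=1:  p_11=1·37868+28151=66019,  q_11=1·2007+1492=3499
a_12=6:  p_12=6·66019+37868=433982,  q_12=6·3499+2007=23001
a_13=1:  p_13=1·433982+66019=500001,  q_13=1·23001+3499=26500
fundamental: x₁=500001, y₁=26500  (since 250001000001 − 356·702250000 = 1)
n=2: (500001,26500)∘(500001,26500) = (500001·500001+356·26500·26500, 500001·26500+26500·500001) = (500002000001,26500053000)
n=3: (500002000001,26500053000)∘(500001,26500) = (500001·500002000001+356·26500·26500053000, 500001·26500053000+26500·500002000001) = (500003000004500001,26500106000079500)
n=4: (500003000004500001,26500106000079500)∘(500001,26500) = (500001·500003000004500001+356·26500·26500106000079500, 500001·26500106000079500+26500·500003000004500001) = (500004000010000008000001,26500159000265000106000)

500001 26500
500002000001 26500053000
500003000004500001 26500106000079500
500004000010000008000001 26500159000265000106000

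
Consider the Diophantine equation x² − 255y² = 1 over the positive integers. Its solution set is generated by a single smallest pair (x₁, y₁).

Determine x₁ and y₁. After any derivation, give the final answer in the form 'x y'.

16 1

[15; 1,30] for √255; ℓ=2 ⇒ convergent index 1
i=0: a=15 ⇒ p=15, q=1
i=1: a=1 ⇒ p=16, q=1
→ (16, 1).  Check: 16²=256, 255·1²=255, difference 1.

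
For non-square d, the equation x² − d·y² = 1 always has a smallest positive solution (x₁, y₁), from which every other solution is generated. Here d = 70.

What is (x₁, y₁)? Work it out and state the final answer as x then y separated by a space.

d=70: √d = [8; 2,1,2,1,2,16] (ℓ=6, even), read p_5/q_5
i=0: a=8 ⇒ p=8, q=1
…
i=2: a=1 ⇒ p=25, q=3
…
i=4: a=1 ⇒ p=92, q=11
i=5: a=2 ⇒ p=251, q=30
fundamental: x₁=251, y₁=30  (since 63001 − 70·900 = 1)

251 30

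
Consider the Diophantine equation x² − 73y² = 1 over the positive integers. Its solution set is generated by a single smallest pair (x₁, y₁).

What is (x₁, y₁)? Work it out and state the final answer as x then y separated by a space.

d=73: √d = [8; 1,1,5,5,1,1,16] (ℓ=7, odd), read p_13/q_13
i=0: a=8 ⇒ p=8, q=1
…
i=3: a=5 ⇒ p=94, q=11
…
i=5: a=1 ⇒ p=581, q=68
…
i=7: a=16 ⇒ p=17669, q=2068
…
i=11: a=5 ⇒ p=1040241, q=121751
i=12: a=1 ⇒ p=1241008, q=145249
i=13: a=1 ⇒ p=2281249, q=267000
→ (2281249, 267000).  Check: 2281249²=5204097000001, 73·267000²=5204097000000, difference 1.

2281249 267000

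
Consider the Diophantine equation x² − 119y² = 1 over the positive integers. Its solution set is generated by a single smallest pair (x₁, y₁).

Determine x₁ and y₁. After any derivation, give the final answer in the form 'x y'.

120 11

√119 = [10; 1,9,1,20, …], period ℓ=4 (even) → k=3
i=0: a=10 ⇒ p=10, q=1
i=1: a=1 ⇒ p=11, q=1
i=2: a=9 ⇒ p=109, q=10
i=3: a=1 ⇒ p=120, q=11
fundamental: x₁=120, y₁=11  (since 14400 − 119·121 = 1)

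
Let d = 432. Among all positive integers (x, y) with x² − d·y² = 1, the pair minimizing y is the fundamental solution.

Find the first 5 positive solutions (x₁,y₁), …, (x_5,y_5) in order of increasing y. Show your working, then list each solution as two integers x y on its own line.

1351 65
3650401 175630
9863382151 474552195
26650854921601 1282239855260
72010600134783751 3464611614360325

√432 → a₀=20, period (1,3,1,1,1,3,1,40); ℓ=8 even so k=7
step 0: (20, 1)  from 20·(1,0) + (0,1)
step 1: (21, 1)  from 1·(20,1) + (1,0)
…
step 3: (104, 5)  from 1·(83,4) + (21,1)
step 4: (187, 9)  from 1·(104,5) + (83,4)
step 5: (291, 14)  from 1·(187,9) + (104,5)
step 6: (1060, 51)  from 3·(291,14) + (187,9)
step 7: (1351, 65)  from 1·(1060,51) + (291,14)
fundamental: x₁=1351, y₁=65  (since 1825201 − 432·4225 = 1)
k=2:  x_2 = 1351·1351+432·65·65 = 3650401,  y_2 = 1351·65+65·1351 = 175630
k=3:  x_3 = 1351·3650401+432·65·175630 = 9863382151,  y_3 = 1351·175630+65·3650401 = 474552195
k=4:  x_4 = 1351·9863382151+432·65·474552195 = 26650854921601,  y_4 = 1351·474552195+65·9863382151 = 1282239855260
k=5:  x_5 = 1351·26650854921601+432·65·1282239855260 = 72010600134783751,  y_5 = 1351·1282239855260+65·26650854921601 = 3464611614360325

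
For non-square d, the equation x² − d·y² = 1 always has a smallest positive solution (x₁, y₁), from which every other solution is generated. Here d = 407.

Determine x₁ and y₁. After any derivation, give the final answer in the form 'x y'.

√407 = [20; 5,1,2,1,5,40, …], period ℓ=6 (even) → k=5
i=0: a=20 ⇒ p=20, q=1
i=1: a=5 ⇒ p=101, q=5
…
i=3: a=2 ⇒ p=343, q=17
i=4: a=1 ⇒ p=464, q=23
i=5: a=5 ⇒ p=2663, q=132
→ (2663, 132).  Check: 2663²=7091569, 407·132²=7091568, difference 1.

2663 132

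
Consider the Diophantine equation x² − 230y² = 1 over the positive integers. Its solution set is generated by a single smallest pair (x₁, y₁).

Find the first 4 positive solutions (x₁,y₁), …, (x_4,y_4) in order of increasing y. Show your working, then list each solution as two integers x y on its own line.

[15; 6,30] for √230; ℓ=2 ⇒ convergent index 1
step 0: (15, 1)  from 15·(1,0) + (0,1)
step 1: (91, 6)  from 6·(15,1) + (1,0)
→ (91, 6).  Check: 91²=8281, 230·6²=8280, difference 1.
(x_2, y_2) = (91·91 + 230·6·6, 91·6 + 6·91) = (16561, 1092)
(x_3, y_3) = (91·16561 + 230·6·1092, 91·1092 + 6·16561) = (3014011, 198738)
(x_4, y_4) = (91·3014011 + 230·6·198738, 91·198738 + 6·3014011) = (548533441, 36169224)

91 6
16561 1092
3014011 198738
548533441 36169224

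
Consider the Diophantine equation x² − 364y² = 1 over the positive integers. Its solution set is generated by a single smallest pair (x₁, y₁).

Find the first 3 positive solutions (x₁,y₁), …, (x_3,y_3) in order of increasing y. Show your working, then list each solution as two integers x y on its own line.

4954951 259710
49103078824801 2573700648420
486606699052048124551 25505121203178395130

√364 = [19; 12,1,2,3,1,8,1,3,2,1,12,38, …], period ℓ=12 (even) → k=11
k=0  a_k=19  p_k/q_k = 19/1
…
k=3  a_k=2  p_k/q_k = 725/38
…
k=7  a_k=1  p_k/q_k = 30755/1612
k=8  a_k=3  p_k/q_k = 119872/6283
…
k=10  a_k=1  p_k/q_k = 390371/20461
k=11  a_k=12  p_k/q_k = 4954951/259710
fundamental: x₁=4954951, y₁=259710  (since 24551539412401 − 364·67449284100 = 1)
k=2:  x_2 = 4954951·4954951+364·259710·259710 = 49103078824801,  y_2 = 4954951·259710+259710·4954951 = 2573700648420
k=3:  x_3 = 4954951·49103078824801+364·259710·2573700648420 = 486606699052048124551,  y_3 = 4954951·2573700648420+259710·49103078824801 = 25505121203178395130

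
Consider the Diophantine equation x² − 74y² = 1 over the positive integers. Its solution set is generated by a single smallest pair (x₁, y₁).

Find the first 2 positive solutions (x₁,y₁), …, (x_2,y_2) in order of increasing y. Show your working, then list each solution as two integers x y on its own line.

3699 430
27365201 3181140

[8; 1,1,1,1,16] for √74; ℓ=5 ⇒ convergent index 9
a_0=8:  p_0=8·1+0=8,  q_0=8·0+1=1
a_1=1:  p_1=1·8+1=9,  q_1=1·1+0=1
…
a_5=16:  p_5=16·43+26=714,  q_5=16·5+3=83
…
a_7=1:  p_7=1·757+714=1471,  q_7=1·88+83=171
a_8=1:  p_8=1·1471+757=2228,  q_8=1·171+88=259
a_9=1:  p_9=1·2228+1471=3699,  q_9=1·259+171=430
→ (3699, 430).  Check: 3699²=13682601, 74·430²=13682600, difference 1.
k=2:  x_2 = 3699·3699+74·430·430 = 27365201,  y_2 = 3699·430+430·3699 = 3181140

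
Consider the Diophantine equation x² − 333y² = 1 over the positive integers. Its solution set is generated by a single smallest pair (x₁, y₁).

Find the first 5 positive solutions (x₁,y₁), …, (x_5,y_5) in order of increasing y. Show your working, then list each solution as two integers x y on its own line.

√333 = [18; 4,36, …], period ℓ=2 (even) → k=1
step 0: (18, 1)  from 18·(1,0) + (0,1)
step 1: (73, 4)  from 4·(18,1) + (1,0)
fundamental: x₁=73, y₁=4  (since 5329 − 333·16 = 1)
k=2:  x_2 = 73·73+333·4·4 = 10657,  y_2 = 73·4+4·73 = 584
k=3:  x_3 = 73·10657+333·4·584 = 1555849,  y_3 = 73·584+4·10657 = 85260
k=4:  x_4 = 73·1555849+333·4·85260 = 227143297,  y_4 = 73·85260+4·1555849 = 12447376
k=5:  x_5 = 73·227143297+333·4·12447376 = 33161365513,  y_5 = 73·12447376+4·227143297 = 1817231636

73 4
10657 584
1555849 85260
227143297 12447376
33161365513 1817231636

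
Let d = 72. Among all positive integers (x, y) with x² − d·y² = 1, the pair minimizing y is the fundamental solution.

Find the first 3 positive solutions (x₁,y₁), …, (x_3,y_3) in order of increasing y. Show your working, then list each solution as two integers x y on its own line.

17 2
577 68
19601 2310

√72 → a₀=8, period (2,16); ℓ=2 even so k=1
step 0: (8, 1)  from 8·(1,0) + (0,1)
step 1: (17, 2)  from 2·(8,1) + (1,0)
(x₁, y₁) = (17, 2);  17² − 72·2² = 1 ✓
(x_2, y_2) = (17·17 + 72·2·2, 17·2 + 2·17) = (577, 68)
(x_3, y_3) = (17·577 + 72·2·68, 17·68 + 2·577) = (19601, 2310)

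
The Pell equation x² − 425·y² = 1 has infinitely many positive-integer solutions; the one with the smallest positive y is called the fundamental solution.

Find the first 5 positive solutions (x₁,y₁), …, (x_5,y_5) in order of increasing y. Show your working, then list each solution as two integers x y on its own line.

143649 6968
41270070401 2001892464
11856808685922849 575139701115304
3406437421806992601601 165236485849022716128
978662658398448551768841249 47472111910877388597026840

d=425: √d = [20; 1,1,1,1,1,1,40] (ℓ=7, odd), read p_13/q_13
k=0  a_k=20  p_k/q_k = 20/1
…
k=2  a_k=1  p_k/q_k = 41/2
k=3  a_k=1  p_k/q_k = 62/3
k=4  a_k=1  p_k/q_k = 103/5
k=5  a_k=1  p_k/q_k = 165/8
…
k=9  a_k=1  p_k/q_k = 22038/1069
…
k=12  a_k=1  p_k/q_k = 88420/4289
k=13  a_k=1  p_k/q_k = 143649/6968
fundamental: x₁=143649, y₁=6968  (since 20635035201 − 425·48553024 = 1)
(x_2, y_2) = (143649·143649 + 425·6968·6968, 143649·6968 + 6968·143649) = (41270070401, 2001892464)
(x_3, y_3) = (143649·41270070401 + 425·6968·2001892464, 143649·2001892464 + 6968·41270070401) = (11856808685922849, 575139701115304)
(x_4, y_4) = (143649·11856808685922849 + 425·6968·575139701115304, 143649·575139701115304 + 6968·11856808685922849) = (3406437421806992601601, 165236485849022716128)
(x_5, y_5) = (143649·3406437421806992601601 + 425·6968·165236485849022716128, 143649·165236485849022716128 + 6968·3406437421806992601601) = (978662658398448551768841249, 47472111910877388597026840)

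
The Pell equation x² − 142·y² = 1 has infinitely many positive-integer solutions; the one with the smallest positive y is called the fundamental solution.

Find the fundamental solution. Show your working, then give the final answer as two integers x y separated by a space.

143 12

[11; 1,10,1,22] for √142; ℓ=4 ⇒ convergent index 3
step 0: (11, 1)  from 11·(1,0) + (0,1)
step 1: (12, 1)  from 1·(11,1) + (1,0)
step 2: (131, 11)  from 10·(12,1) + (11,1)
step 3: (143, 12)  from 1·(131,11) + (12,1)
(x₁, y₁) = (143, 12);  143² − 142·12² = 1 ✓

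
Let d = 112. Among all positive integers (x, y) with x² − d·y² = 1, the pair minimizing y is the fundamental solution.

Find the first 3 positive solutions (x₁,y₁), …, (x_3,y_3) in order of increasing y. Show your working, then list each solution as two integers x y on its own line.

√112 = [10; 1,1,2,1,1,20, …], period ℓ=6 (even) → k=5
step 0: (10, 1)  from 10·(1,0) + (0,1)
…
step 4: (74, 7)  from 1·(53,5) + (21,2)
step 5: (127, 12)  from 1·(74,7) + (53,5)
→ (127, 12).  Check: 127²=16129, 112·12²=16128, difference 1.
(x_2, y_2) = (127·127 + 112·12·12, 127·12 + 12·127) = (32257, 3048)
(x_3, y_3) = (127·32257 + 112·12·3048, 127·3048 + 12·32257) = (8193151, 774180)

127 12
32257 3048
8193151 774180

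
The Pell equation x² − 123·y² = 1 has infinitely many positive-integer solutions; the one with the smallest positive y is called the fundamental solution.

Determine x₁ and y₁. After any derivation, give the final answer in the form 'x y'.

122 11

d=123: √d = [11; 11,22] (ℓ=2, even), read p_1/q_1
k=0  a_k=11  p_k/q_k = 11/1
k=1  a_k=11  p_k/q_k = 122/11
→ (122, 11).  Check: 122²=14884, 123·11²=14883, difference 1.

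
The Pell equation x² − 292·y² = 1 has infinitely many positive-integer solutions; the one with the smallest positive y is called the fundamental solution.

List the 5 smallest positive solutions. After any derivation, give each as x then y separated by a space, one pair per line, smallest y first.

√292 → a₀=17, period (11,2,1,3,8,3,1,2,11,34); ℓ=10 even so k=9
k=0  a_k=17  p_k/q_k = 17/1
k=1  a_k=11  p_k/q_k = 188/11
…
k=5  a_k=8  p_k/q_k = 17669/1034
…
k=8  a_k=2  p_k/q_k = 200767/11749
k=9  a_k=11  p_k/q_k = 2281249/133500
fundamental: x₁=2281249, y₁=133500  (since 5204097000001 − 292·17822250000 = 1)
(x_2, y_2) = (2281249·2281249 + 292·133500·133500, 2281249·133500 + 133500·2281249) = (10408194000001, 609093483000)
(x_3, y_3) = (2281249·10408194000001 + 292·133500·609093483000, 2281249·609093483000 + 133500·10408194000001) = (47487364308614281249, 2778987798000400500)
(x_4, y_4) = (2281249·47487364308614281249 + 292·133500·2778987798000400500, 2281249·2778987798000400500 + 133500·47487364308614281249) = (216661004683313632776000001, 12679126270400622186966000)
(x_5, y_5) = (2281249·216661004683313632776000001 + 292·133500·12679126270400622186966000, 2281249·12679126270400622186966000 + 133500·216661004683313632776000001) = (988515400545561595548925838281249, 57848488250447518938990000667500)

2281249 133500
10408194000001 609093483000
47487364308614281249 2778987798000400500
216661004683313632776000001 12679126270400622186966000
988515400545561595548925838281249 57848488250447518938990000667500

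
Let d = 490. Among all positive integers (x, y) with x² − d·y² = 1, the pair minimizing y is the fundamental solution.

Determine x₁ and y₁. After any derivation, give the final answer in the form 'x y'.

1039681 46968

[22; 7,2,1,4,4,4,1,2,7,44] for √490; ℓ=10 ⇒ convergent index 9
i=0: a=22 ⇒ p=22, q=1
…
i=2: a=2 ⇒ p=332, q=15
…
i=5: a=4 ⇒ p=9607, q=434
…
i=7: a=1 ⇒ p=50315, q=2273
i=8: a=2 ⇒ p=141338, q=6385
i=9: a=7 ⇒ p=1039681, q=46968
(x₁, y₁) = (1039681, 46968);  1039681² − 490·46968² = 1 ✓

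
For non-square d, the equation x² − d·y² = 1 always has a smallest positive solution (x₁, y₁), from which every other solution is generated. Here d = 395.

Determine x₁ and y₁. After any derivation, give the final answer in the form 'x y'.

√395 = [19; 1,6,1,38, …], period ℓ=4 (even) → k=3
a_0=19:  p_0=19·1+0=19,  q_0=19·0+1=1
a_1=1:  p_1=1·19+1=20,  q_1=1·1+0=1
a_2=6:  p_2=6·20+19=139,  q_2=6·1+1=7
a_3=1:  p_3=1·139+20=159,  q_3=1·7+1=8
fundamental: x₁=159, y₁=8  (since 25281 − 395·64 = 1)

159 8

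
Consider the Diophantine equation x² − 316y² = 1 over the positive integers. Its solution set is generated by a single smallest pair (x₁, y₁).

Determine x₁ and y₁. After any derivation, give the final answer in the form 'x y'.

12799 720

d=316: √d = [17; 1,3,2,8,2,3,1,34] (ℓ=8, even), read p_7/q_7
i=0: a=17 ⇒ p=17, q=1
…
i=6: a=3 ⇒ p=9937, q=559
i=7: a=1 ⇒ p=12799, q=720
(x₁, y₁) = (12799, 720);  12799² − 316·720² = 1 ✓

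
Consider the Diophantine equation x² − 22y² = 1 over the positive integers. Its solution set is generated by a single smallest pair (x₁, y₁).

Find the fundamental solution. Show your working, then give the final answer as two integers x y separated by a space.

197 42

[4; 1,2,4,2,1,8] for √22; ℓ=6 ⇒ convergent index 5
k=0  a_k=4  p_k/q_k = 4/1
k=1  a_k=1  p_k/q_k = 5/1
…
k=3  a_k=4  p_k/q_k = 61/13
k=4  a_k=2  p_k/q_k = 136/29
k=5  a_k=1  p_k/q_k = 197/42
→ (197, 42).  Check: 197²=38809, 22·42²=38808, difference 1.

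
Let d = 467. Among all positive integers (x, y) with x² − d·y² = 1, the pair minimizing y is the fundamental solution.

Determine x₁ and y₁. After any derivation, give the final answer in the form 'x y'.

√467 → a₀=21, period (1,1,1,1,3,…,1,1,42); ℓ=14 even so k=13
step 0: (21, 1)  from 21·(1,0) + (0,1)
…
step 8: (82767, 3830)  from 3·(27164,1257) + (1275,59)
…
step 12: (991929, 45901)  from 1·(633697,29324) + (358232,16577)
step 13: (1625626, 75225)  from 1·(991929,45901) + (633697,29324)
(x₁, y₁) = (1625626, 75225);  1625626² − 467·75225² = 1 ✓

1625626 75225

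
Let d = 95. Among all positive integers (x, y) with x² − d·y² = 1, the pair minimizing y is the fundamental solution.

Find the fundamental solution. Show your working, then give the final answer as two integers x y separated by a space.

39 4

√95 → a₀=9, period (1,2,1,18); ℓ=4 even so k=3
step 0: (9, 1)  from 9·(1,0) + (0,1)
…
step 2: (29, 3)  from 2·(10,1) + (9,1)
step 3: (39, 4)  from 1·(29,3) + (10,1)
fundamental: x₁=39, y₁=4  (since 1521 − 95·16 = 1)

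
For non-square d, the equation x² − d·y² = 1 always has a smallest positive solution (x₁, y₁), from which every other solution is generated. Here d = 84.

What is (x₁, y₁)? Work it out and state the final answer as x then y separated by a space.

55 6

√84 = [9; 6,18, …], period ℓ=2 (even) → k=1
k=0  a_k=9  p_k/q_k = 9/1
k=1  a_k=6  p_k/q_k = 55/6
(x₁, y₁) = (55, 6);  55² − 84·6² = 1 ✓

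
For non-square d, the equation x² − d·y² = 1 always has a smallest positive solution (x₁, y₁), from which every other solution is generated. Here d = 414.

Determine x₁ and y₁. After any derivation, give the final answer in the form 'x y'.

24335 1196

[20; 2,1,7,2,7,1,2,40] for √414; ℓ=8 ⇒ convergent index 7
step 0: (20, 1)  from 20·(1,0) + (0,1)
…
step 3: (468, 23)  from 7·(61,3) + (41,2)
…
step 6: (8444, 415)  from 1·(7447,366) + (997,49)
step 7: (24335, 1196)  from 2·(8444,415) + (7447,366)
(x₁, y₁) = (24335, 1196);  24335² − 414·1196² = 1 ✓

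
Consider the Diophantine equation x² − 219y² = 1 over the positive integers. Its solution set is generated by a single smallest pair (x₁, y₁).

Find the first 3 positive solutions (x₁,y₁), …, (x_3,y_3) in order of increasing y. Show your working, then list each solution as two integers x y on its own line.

√219 → a₀=14, period (1,3,1,28); ℓ=4 even so k=3
step 0: (14, 1)  from 14·(1,0) + (0,1)
step 1: (15, 1)  from 1·(14,1) + (1,0)
step 2: (59, 4)  from 3·(15,1) + (14,1)
step 3: (74, 5)  from 1·(59,4) + (15,1)
→ (74, 5).  Check: 74²=5476, 219·5²=5475, difference 1.
(x_2, y_2) = (74·74 + 219·5·5, 74·5 + 5·74) = (10951, 740)
(x_3, y_3) = (74·10951 + 219·5·740, 74·740 + 5·10951) = (1620674, 109515)

74 5
10951 740
1620674 109515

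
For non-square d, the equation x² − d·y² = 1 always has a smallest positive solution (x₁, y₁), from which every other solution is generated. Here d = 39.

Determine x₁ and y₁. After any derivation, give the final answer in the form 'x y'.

25 4

√39 = [6; 4,12, …], period ℓ=2 (even) → k=1
k=0  a_k=6  p_k/q_k = 6/1
k=1  a_k=4  p_k/q_k = 25/4
→ (25, 4).  Check: 25²=625, 39·4²=624, difference 1.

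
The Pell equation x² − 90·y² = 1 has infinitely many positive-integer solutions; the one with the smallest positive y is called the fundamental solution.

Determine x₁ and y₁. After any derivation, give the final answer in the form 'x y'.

√90 → a₀=9, period (2,18); ℓ=2 even so k=1
k=0  a_k=9  p_k/q_k = 9/1
k=1  a_k=2  p_k/q_k = 19/2
→ (19, 2).  Check: 19²=361, 90·2²=360, difference 1.

19 2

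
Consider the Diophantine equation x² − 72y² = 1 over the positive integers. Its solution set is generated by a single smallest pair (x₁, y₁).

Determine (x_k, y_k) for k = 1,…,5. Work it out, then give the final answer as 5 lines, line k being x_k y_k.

√72 = [8; 2,16, …], period ℓ=2 (even) → k=1
i=0: a=8 ⇒ p=8, q=1
i=1: a=2 ⇒ p=17, q=2
→ (17, 2).  Check: 17²=289, 72·2²=288, difference 1.
(x_2, y_2) = (17·17 + 72·2·2, 17·2 + 2·17) = (577, 68)
(x_3, y_3) = (17·577 + 72·2·68, 17·68 + 2·577) = (19601, 2310)
(x_4, y_4) = (17·19601 + 72·2·2310, 17·2310 + 2·19601) = (665857, 78472)
(x_5, y_5) = (17·665857 + 72·2·78472, 17·78472 + 2·665857) = (22619537, 2665738)

17 2
577 68
19601 2310
665857 78472
22619537 2665738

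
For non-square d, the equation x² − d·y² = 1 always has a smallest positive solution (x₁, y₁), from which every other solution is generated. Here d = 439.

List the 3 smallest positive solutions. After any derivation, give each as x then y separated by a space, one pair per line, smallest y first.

√439 → a₀=20, period (1,19,1,40); ℓ=4 even so k=3
k=0  a_k=20  p_k/q_k = 20/1
…
k=2  a_k=19  p_k/q_k = 419/20
k=3  a_k=1  p_k/q_k = 440/21
fundamental: x₁=440, y₁=21  (since 193600 − 439·441 = 1)
k=2:  x_2 = 440·440+439·21·21 = 387199,  y_2 = 440·21+21·440 = 18480
k=3:  x_3 = 440·387199+439·21·18480 = 340734680,  y_3 = 440·18480+21·387199 = 16262379

440 21
387199 18480
340734680 16262379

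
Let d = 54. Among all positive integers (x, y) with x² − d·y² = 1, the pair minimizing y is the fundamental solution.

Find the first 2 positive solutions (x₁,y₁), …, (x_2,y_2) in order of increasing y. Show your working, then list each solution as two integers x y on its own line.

√54 = [7; 2,1,6,1,2,14, …], period ℓ=6 (even) → k=5
i=0: a=7 ⇒ p=7, q=1
i=1: a=2 ⇒ p=15, q=2
i=2: a=1 ⇒ p=22, q=3
…
i=4: a=1 ⇒ p=169, q=23
i=5: a=2 ⇒ p=485, q=66
fundamental: x₁=485, y₁=66  (since 235225 − 54·4356 = 1)
n=2: (485,66)∘(485,66) = (485·485+54·66·66, 485·66+66·485) = (470449,64020)

485 66
470449 64020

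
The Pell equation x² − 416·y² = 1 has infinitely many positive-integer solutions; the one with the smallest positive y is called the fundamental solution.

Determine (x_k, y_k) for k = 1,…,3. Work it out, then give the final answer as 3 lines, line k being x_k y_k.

[20; 2,1,1,9,1,1,2,40] for √416; ℓ=8 ⇒ convergent index 7
a_0=20:  p_0=20·1+0=20,  q_0=20·0+1=1
…
a_6=1:  p_6=1·1081+979=2060,  q_6=1·53+48=101
a_7=2:  p_7=2·2060+1081=5201,  q_7=2·101+53=255
→ (5201, 255).  Check: 5201²=27050401, 416·255²=27050400, difference 1.
(5201+255√416)^2 = 54100801 + 2652510√416
(5201+255√416)^3 = 562756526801 + 27591408765√416

5201 255
54100801 2652510
562756526801 27591408765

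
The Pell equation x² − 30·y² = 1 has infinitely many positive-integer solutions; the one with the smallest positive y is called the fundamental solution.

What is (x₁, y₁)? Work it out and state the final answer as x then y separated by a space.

[5; 2,10] for √30; ℓ=2 ⇒ convergent index 1
k=0  a_k=5  p_k/q_k = 5/1
k=1  a_k=2  p_k/q_k = 11/2
→ (11, 2).  Check: 11²=121, 30·2²=120, difference 1.

11 2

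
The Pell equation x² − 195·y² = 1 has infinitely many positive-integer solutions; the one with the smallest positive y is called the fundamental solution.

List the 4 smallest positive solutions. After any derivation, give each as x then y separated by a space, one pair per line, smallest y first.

14 1
391 28
10934 783
305761 21896

[13; 1,26] for √195; ℓ=2 ⇒ convergent index 1
step 0: (13, 1)  from 13·(1,0) + (0,1)
step 1: (14, 1)  from 1·(13,1) + (1,0)
fundamental: x₁=14, y₁=1  (since 196 − 195·1 = 1)
k=2:  x_2 = 14·14+195·1·1 = 391,  y_2 = 14·1+1·14 = 28
k=3:  x_3 = 14·391+195·1·28 = 10934,  y_3 = 14·28+1·391 = 783
k=4:  x_4 = 14·10934+195·1·783 = 305761,  y_4 = 14·783+1·10934 = 21896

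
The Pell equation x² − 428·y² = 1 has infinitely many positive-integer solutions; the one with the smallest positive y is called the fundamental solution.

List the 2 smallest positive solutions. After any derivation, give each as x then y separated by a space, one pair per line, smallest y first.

1850887 89466
6851565373537 331182912684

√428 → a₀=20, period (1,2,4,1,5,10,5,1,4,2,1,40); ℓ=12 even so k=11
k=0  a_k=20  p_k/q_k = 20/1
k=1  a_k=1  p_k/q_k = 21/1
k=2  a_k=2  p_k/q_k = 62/3
k=3  a_k=4  p_k/q_k = 269/13
…
k=5  a_k=5  p_k/q_k = 1924/93
k=6  a_k=10  p_k/q_k = 19571/946
k=7  a_k=5  p_k/q_k = 99779/4823
k=8  a_k=1  p_k/q_k = 119350/5769
k=9  a_k=4  p_k/q_k = 577179/27899
k=10  a_k=2  p_k/q_k = 1273708/61567
k=11  a_k=1  p_k/q_k = 1850887/89466
(x₁, y₁) = (1850887, 89466);  1850887² − 428·89466² = 1 ✓
(x_2, y_2) = (1850887·1850887 + 428·89466·89466, 1850887·89466 + 89466·1850887) = (6851565373537, 331182912684)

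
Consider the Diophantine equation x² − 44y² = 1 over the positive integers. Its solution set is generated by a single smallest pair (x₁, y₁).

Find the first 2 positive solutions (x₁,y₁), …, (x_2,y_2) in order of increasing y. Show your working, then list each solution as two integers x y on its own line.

199 30
79201 11940

d=44: √d = [6; 1,1,1,2,1,1,1,12] (ℓ=8, even), read p_7/q_7
i=0: a=6 ⇒ p=6, q=1
i=1: a=1 ⇒ p=7, q=1
i=2: a=1 ⇒ p=13, q=2
i=3: a=1 ⇒ p=20, q=3
i=4: a=2 ⇒ p=53, q=8
…
i=6: a=1 ⇒ p=126, q=19
i=7: a=1 ⇒ p=199, q=30
fundamental: x₁=199, y₁=30  (since 39601 − 44·900 = 1)
n=2: (199,30)∘(199,30) = (199·199+44·30·30, 199·30+30·199) = (79201,11940)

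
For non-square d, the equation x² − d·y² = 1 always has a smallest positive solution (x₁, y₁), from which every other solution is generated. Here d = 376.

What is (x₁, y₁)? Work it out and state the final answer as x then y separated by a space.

[19; 2,1,1,3,1,…,1,2,38] for √376; ℓ=16 ⇒ convergent index 15
i=0: a=19 ⇒ p=19, q=1
…
i=2: a=1 ⇒ p=58, q=3
i=3: a=1 ⇒ p=97, q=5
i=4: a=3 ⇒ p=349, q=18
…
i=6: a=2 ⇒ p=1241, q=64
i=7: a=2 ⇒ p=2928, q=151
i=8: a=4 ⇒ p=12953, q=668
…
i=14: a=1 ⇒ p=837427, q=43187
i=15: a=2 ⇒ p=2143295, q=110532
→ (2143295, 110532).  Check: 2143295²=4593713457025, 376·110532²=4593713457024, difference 1.

2143295 110532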